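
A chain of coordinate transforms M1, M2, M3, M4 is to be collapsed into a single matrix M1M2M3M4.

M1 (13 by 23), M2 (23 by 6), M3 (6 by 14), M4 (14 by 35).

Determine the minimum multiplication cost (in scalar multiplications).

Adjacent pairs: M1M2 = 13·23·6 = 1794; M2M3 = 23·6·14 = 1932; M3M4 = 6·14·35 = 2940.
Length 3: M1..M3: k=1: 0+1932+13·23·14=6118; k=2: 1794+0+13·6·14=2886 → min 2886 | M2..M4: k=2: 0+2940+23·6·35=7770; k=3: 1932+0+23·14·35=13202 → min 7770.
Length 4: M1..M4: k=1: 0+7770+13·23·35=18235; k=2: 1794+2940+13·6·35=7464; k=3: 2886+0+13·14·35=9256 → min 7464.
Optimal order: ((M1M2)(M3M4)) with cost 7464.

7464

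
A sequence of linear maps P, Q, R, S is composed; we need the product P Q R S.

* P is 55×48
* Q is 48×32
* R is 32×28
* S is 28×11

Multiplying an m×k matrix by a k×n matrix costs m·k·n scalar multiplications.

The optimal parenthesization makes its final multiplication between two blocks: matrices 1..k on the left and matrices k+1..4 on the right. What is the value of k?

1

Adjacent pairs: PQ = 55·48·32 = 84480; QR = 48·32·28 = 43008; RS = 32·28·11 = 9856.
Length 3: P..R: k=1: 0+43008+55·48·28=116928; k=2: 84480+0+55·32·28=133760 → min 116928 | Q..S: k=2: 0+9856+48·32·11=26752; k=3: 43008+0+48·28·11=57792 → min 26752.
Top-level splits: k=1: (P..P)·(Q..S) → 0+26752+55·48·11 = 55792; k=2: (P..Q)·(R..S) → 84480+9856+55·32·11 = 113696; k=3: (P..R)·(S..S) → 116928+0+55·28·11 = 133868.
Best split is after P, i.e. k = 1.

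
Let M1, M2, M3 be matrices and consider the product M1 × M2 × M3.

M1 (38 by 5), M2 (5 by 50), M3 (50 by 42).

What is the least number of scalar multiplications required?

Order (M1 × (M2 × M3)): (M2 × M3): 5×50 by 50×42 → 5×42, cost 5·50·42 = 10500; (M1 × (M2 × M3)): 38×5 by 5×42 → 38×42, cost 38·5·42 = 7980; cumulative 18480. Total 18480.
Order ((M1 × M2) × M3): (M1 × M2): 38×5 by 5×50 → 38×50, cost 38·5·50 = 9500; ((M1 × M2) × M3): 38×50 by 50×42 → 38×42, cost 38·50·42 = 79800; cumulative 89300. Total 89300.
Minimum: 18480.

18480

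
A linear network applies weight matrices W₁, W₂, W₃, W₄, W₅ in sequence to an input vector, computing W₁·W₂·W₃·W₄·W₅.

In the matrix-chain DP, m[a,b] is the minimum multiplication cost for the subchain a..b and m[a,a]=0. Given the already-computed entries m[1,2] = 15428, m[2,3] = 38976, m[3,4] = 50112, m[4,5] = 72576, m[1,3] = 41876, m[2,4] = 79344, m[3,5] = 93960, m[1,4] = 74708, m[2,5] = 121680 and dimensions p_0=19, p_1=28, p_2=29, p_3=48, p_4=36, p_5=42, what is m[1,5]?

m[1,5] = min over k∈[1,4] of m[1,k]+m[k+1,5]+p_{0}·p_k·p_{5}.
k=1: 0 + 121680 + 19·28·42 = 144024; k=2: 15428 + 93960 + 19·29·42 = 132530; k=3: 41876 + 72576 + 19·48·42 = 152756; k=4: 74708 + 0 + 19·36·42 = 103436.
Minimum: 103436 at k=4.

103436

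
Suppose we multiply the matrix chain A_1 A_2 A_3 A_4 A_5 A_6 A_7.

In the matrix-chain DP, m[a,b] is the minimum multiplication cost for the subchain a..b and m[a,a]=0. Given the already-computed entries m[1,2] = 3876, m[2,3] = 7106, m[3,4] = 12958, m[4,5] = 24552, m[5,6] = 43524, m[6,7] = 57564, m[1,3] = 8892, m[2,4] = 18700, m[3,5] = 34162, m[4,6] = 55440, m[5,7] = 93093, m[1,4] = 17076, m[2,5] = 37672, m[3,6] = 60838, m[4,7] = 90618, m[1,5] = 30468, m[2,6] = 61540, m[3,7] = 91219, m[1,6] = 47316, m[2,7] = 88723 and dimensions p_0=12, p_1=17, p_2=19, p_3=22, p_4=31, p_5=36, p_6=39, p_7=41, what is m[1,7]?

m[1,7] = min over k∈[1,6] of m[1,k]+m[k+1,7]+p_{0}·p_k·p_{7}.
k=1: 0 + 88723 + 12·17·41 = 97087; k=2: 3876 + 91219 + 12·19·41 = 104443; k=3: 8892 + 90618 + 12·22·41 = 110334; k=4: 17076 + 93093 + 12·31·41 = 125421; k=5: 30468 + 57564 + 12·36·41 = 105744; k=6: 47316 + 0 + 12·39·41 = 66504.
Minimum: 66504 at k=6.

66504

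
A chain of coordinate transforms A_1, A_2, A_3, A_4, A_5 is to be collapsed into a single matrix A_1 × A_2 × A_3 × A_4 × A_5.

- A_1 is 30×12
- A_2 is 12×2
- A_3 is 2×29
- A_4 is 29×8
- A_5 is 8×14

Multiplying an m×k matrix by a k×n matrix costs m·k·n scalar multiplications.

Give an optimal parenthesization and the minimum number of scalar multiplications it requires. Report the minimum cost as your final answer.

2248

Adjacent pairs: A_1A_2 = 30·12·2 = 720; A_2A_3 = 12·2·29 = 696; A_3A_4 = 2·29·8 = 464; A_4A_5 = 29·8·14 = 3248.
Length 3: A_1..A_3: k=1: 0+696+30·12·29=11136; k=2: 720+0+30·2·29=2460 → min 2460 | A_2..A_4: k=2: 0+464+12·2·8=656; k=3: 696+0+12·29·8=3480 → min 656 | A_3..A_5: k=3: 0+3248+2·29·14=4060; k=4: 464+0+2·8·14=688 → min 688.
Length 4: A_1..A_4: k=1: 0+656+30·12·8=3536; k=2: 720+464+30·2·8=1664; k=3: 2460+0+30·29·8=9420 → min 1664 | A_2..A_5: k=2: 0+688+12·2·14=1024; k=3: 696+3248+12·29·14=8816; k=4: 656+0+12·8·14=2000 → min 1024.
Length 5: A_1..A_5: k=1: 0+1024+30·12·14=6064; k=2: 720+688+30·2·14=2248; k=3: 2460+3248+30·29·14=17888; k=4: 1664+0+30·8·14=5024 → min 2248.
Optimal parenthesization: ((A_1 × A_2) × ((A_3 × A_4) × A_5)) with cost 2248.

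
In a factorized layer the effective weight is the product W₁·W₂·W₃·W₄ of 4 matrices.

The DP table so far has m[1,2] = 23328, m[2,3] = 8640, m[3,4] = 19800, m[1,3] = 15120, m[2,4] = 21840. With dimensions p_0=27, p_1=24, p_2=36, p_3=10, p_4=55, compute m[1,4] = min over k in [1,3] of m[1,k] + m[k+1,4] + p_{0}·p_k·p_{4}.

29970

m[1,4] = min over k∈[1,3] of m[1,k]+m[k+1,4]+p_{0}·p_k·p_{4}.
k=1: 0 + 21840 + 27·24·55 = 57480; k=2: 23328 + 19800 + 27·36·55 = 96588; k=3: 15120 + 0 + 27·10·55 = 29970.
Minimum: 29970 at k=3.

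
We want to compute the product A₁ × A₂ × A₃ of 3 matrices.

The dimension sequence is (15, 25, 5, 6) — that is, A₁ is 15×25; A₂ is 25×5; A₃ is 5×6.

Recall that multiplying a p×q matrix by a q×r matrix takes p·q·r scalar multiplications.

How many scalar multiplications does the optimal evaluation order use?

2325

Order (A₁ × (A₂ × A₃)): (A₂ × A₃): 25×5 by 5×6 → 25×6, cost 25·5·6 = 750; (A₁ × (A₂ × A₃)): 15×25 by 25×6 → 15×6, cost 15·25·6 = 2250; cumulative 3000. Total 3000.
Order ((A₁ × A₂) × A₃): (A₁ × A₂): 15×25 by 25×5 → 15×5, cost 15·25·5 = 1875; ((A₁ × A₂) × A₃): 15×5 by 5×6 → 15×6, cost 15·5·6 = 450; cumulative 2325. Total 2325.
Minimum: 2325.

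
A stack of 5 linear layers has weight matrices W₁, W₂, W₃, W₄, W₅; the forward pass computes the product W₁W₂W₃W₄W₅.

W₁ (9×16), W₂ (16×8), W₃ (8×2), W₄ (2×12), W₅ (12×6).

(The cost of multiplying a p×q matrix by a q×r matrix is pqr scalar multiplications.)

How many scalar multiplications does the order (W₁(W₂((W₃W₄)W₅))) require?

2400

(W₃W₄): 8×2 by 2×12 → 8×12, cost 8·2·12 = 192
((W₃W₄)W₅): 8×12 by 12×6 → 8×6, cost 8·12·6 = 576; cumulative 768
(W₂((W₃W₄)W₅)): 16×8 by 8×6 → 16×6, cost 16·8·6 = 768; cumulative 1536
(W₁(W₂((W₃W₄)W₅))): 9×16 by 16×6 → 9×6, cost 9·16·6 = 864; cumulative 2400
Total: 2400 scalar multiplications.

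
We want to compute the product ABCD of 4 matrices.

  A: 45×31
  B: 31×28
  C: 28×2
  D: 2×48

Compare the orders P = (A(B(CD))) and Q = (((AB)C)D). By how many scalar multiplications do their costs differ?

65412

Order P = (A(B(CD))): (CD): 28×2 by 2×48 → 28×48, cost 28·2·48 = 2688; (B(CD)): 31×28 by 28×48 → 31×48, cost 31·28·48 = 41664; cumulative 44352; (A(B(CD))): 45×31 by 31×48 → 45×48, cost 45·31·48 = 66960; cumulative 111312. Total 111312.
Order Q = (((AB)C)D): (AB): 45×31 by 31×28 → 45×28, cost 45·31·28 = 39060; ((AB)C): 45×28 by 28×2 → 45×2, cost 45·28·2 = 2520; cumulative 41580; (((AB)C)D): 45×2 by 2×48 → 45×48, cost 45·2·48 = 4320; cumulative 45900. Total 45900.
Difference: |111312 − 45900| = 65412.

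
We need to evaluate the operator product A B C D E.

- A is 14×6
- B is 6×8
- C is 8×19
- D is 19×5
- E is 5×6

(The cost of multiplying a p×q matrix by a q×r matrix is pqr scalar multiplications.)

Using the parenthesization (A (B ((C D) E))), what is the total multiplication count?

1792

(C D): 8×19 by 19×5 → 8×5, cost 8·19·5 = 760
((C D) E): 8×5 by 5×6 → 8×6, cost 8·5·6 = 240; cumulative 1000
(B ((C D) E)): 6×8 by 8×6 → 6×6, cost 6·8·6 = 288; cumulative 1288
(A (B ((C D) E))): 14×6 by 6×6 → 14×6, cost 14·6·6 = 504; cumulative 1792
Total: 1792 scalar multiplications.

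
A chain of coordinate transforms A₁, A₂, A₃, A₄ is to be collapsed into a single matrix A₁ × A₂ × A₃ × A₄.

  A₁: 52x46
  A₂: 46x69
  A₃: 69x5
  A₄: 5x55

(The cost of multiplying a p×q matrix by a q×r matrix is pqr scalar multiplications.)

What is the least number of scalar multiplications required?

42130

Adjacent pairs: A₁A₂ = 52·46·69 = 165048; A₂A₃ = 46·69·5 = 15870; A₃A₄ = 69·5·55 = 18975.
Length 3: A₁..A₃: k=1: 0+15870+52·46·5=27830; k=2: 165048+0+52·69·5=182988 → min 27830 | A₂..A₄: k=2: 0+18975+46·69·55=193545; k=3: 15870+0+46·5·55=28520 → min 28520.
Length 4: A₁..A₄: k=1: 0+28520+52·46·55=160080; k=2: 165048+18975+52·69·55=381363; k=3: 27830+0+52·5·55=42130 → min 42130.
Optimal order: ((A₁ × (A₂ × A₃)) × A₄) with cost 42130.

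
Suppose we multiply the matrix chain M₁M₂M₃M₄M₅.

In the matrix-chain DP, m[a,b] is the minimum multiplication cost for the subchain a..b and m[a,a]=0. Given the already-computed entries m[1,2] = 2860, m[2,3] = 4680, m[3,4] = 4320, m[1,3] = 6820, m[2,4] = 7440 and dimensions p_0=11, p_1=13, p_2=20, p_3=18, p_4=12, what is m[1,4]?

m[1,4] = min over k∈[1,3] of m[1,k]+m[k+1,4]+p_{0}·p_k·p_{4}.
k=1: 0 + 7440 + 11·13·12 = 9156; k=2: 2860 + 4320 + 11·20·12 = 9820; k=3: 6820 + 0 + 11·18·12 = 9196.
Minimum: 9156 at k=1.

9156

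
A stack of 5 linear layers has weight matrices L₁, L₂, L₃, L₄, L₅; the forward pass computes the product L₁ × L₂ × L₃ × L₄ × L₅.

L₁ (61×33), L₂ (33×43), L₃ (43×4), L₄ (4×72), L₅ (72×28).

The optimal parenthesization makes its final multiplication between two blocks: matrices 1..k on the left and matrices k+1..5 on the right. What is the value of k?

3

Adjacent pairs: L₁L₂ = 61·33·43 = 86559; L₂L₃ = 33·43·4 = 5676; L₃L₄ = 43·4·72 = 12384; L₄L₅ = 4·72·28 = 8064.
Length 3: L₁..L₃: k=1: 0+5676+61·33·4=13728; k=2: 86559+0+61·43·4=97051 → min 13728 | L₂..L₄: k=2: 0+12384+33·43·72=114552; k=3: 5676+0+33·4·72=15180 → min 15180 | L₃..L₅: k=3: 0+8064+43·4·28=12880; k=4: 12384+0+43·72·28=99072 → min 12880.
Length 4: L₁..L₄: k=1: 0+15180+61·33·72=160116; k=2: 86559+12384+61·43·72=287799; k=3: 13728+0+61·4·72=31296 → min 31296 | L₂..L₅: k=2: 0+12880+33·43·28=52612; k=3: 5676+8064+33·4·28=17436; k=4: 15180+0+33·72·28=81708 → min 17436.
Top-level splits: k=1: (L₁..L₁)·(L₂..L₅) → 0+17436+61·33·28 = 73800; k=2: (L₁..L₂)·(L₃..L₅) → 86559+12880+61·43·28 = 172883; k=3: (L₁..L₃)·(L₄..L₅) → 13728+8064+61·4·28 = 28624; k=4: (L₁..L₄)·(L₅..L₅) → 31296+0+61·72·28 = 154272.
Best split is after L₃, i.e. k = 3.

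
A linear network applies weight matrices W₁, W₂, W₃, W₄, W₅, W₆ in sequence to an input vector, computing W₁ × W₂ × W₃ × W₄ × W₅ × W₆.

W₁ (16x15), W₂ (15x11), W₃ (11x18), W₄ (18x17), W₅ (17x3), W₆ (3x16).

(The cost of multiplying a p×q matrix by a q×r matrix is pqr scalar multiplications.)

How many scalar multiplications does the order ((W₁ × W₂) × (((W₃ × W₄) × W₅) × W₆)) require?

9911

(W₁ × W₂): 16×15 by 15×11 → 16×11, cost 16·15·11 = 2640
(W₃ × W₄): 11×18 by 18×17 → 11×17, cost 11·18·17 = 3366
((W₃ × W₄) × W₅): 11×17 by 17×3 → 11×3, cost 11·17·3 = 561; cumulative 3927
(((W₃ × W₄) × W₅) × W₆): 11×3 by 3×16 → 11×16, cost 11·3·16 = 528; cumulative 4455
((W₁ × W₂) × (((W₃ × W₄) × W₅) × W₆)): 16×11 by 11×16 → 16×16, cost 16·11·16 = 2816; cumulative 9911
Total: 9911 scalar multiplications.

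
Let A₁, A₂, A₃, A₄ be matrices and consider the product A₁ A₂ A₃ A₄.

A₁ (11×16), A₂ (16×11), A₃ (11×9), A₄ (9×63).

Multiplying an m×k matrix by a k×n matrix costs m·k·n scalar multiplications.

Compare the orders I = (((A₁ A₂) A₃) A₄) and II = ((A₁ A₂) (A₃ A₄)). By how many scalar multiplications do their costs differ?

Order I = (((A₁ A₂) A₃) A₄): (A₁ A₂): 11×16 by 16×11 → 11×11, cost 11·16·11 = 1936; ((A₁ A₂) A₃): 11×11 by 11×9 → 11×9, cost 11·11·9 = 1089; cumulative 3025; (((A₁ A₂) A₃) A₄): 11×9 by 9×63 → 11×63, cost 11·9·63 = 6237; cumulative 9262. Total 9262.
Order II = ((A₁ A₂) (A₃ A₄)): (A₁ A₂): 11×16 by 16×11 → 11×11, cost 11·16·11 = 1936; (A₃ A₄): 11×9 by 9×63 → 11×63, cost 11·9·63 = 6237; ((A₁ A₂) (A₃ A₄)): 11×11 by 11×63 → 11×63, cost 11·11·63 = 7623; cumulative 15796. Total 15796.
Difference: |9262 − 15796| = 6534.

6534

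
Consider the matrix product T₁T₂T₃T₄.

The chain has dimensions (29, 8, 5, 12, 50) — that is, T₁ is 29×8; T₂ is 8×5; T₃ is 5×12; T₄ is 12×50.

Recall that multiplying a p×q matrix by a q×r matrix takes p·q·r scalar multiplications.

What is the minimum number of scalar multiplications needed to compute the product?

Adjacent pairs: T₁T₂ = 29·8·5 = 1160; T₂T₃ = 8·5·12 = 480; T₃T₄ = 5·12·50 = 3000.
Length 3: T₁..T₃: k=1: 0+480+29·8·12=3264; k=2: 1160+0+29·5·12=2900 → min 2900 | T₂..T₄: k=2: 0+3000+8·5·50=5000; k=3: 480+0+8·12·50=5280 → min 5000.
Length 4: T₁..T₄: k=1: 0+5000+29·8·50=16600; k=2: 1160+3000+29·5·50=11410; k=3: 2900+0+29·12·50=20300 → min 11410.
Optimal order: ((T₁T₂)(T₃T₄)) with cost 11410.

11410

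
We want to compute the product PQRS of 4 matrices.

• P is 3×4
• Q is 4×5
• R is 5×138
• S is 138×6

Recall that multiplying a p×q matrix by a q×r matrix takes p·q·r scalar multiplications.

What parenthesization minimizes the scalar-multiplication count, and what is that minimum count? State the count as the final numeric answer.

4290

Adjacent pairs: PQ = 3·4·5 = 60; QR = 4·5·138 = 2760; RS = 5·138·6 = 4140.
Length 3: P..R: k=1: 0+2760+3·4·138=4416; k=2: 60+0+3·5·138=2130 → min 2130 | Q..S: k=2: 0+4140+4·5·6=4260; k=3: 2760+0+4·138·6=6072 → min 4260.
Length 4: P..S: k=1: 0+4260+3·4·6=4332; k=2: 60+4140+3·5·6=4290; k=3: 2130+0+3·138·6=4614 → min 4290.
Optimal parenthesization: ((PQ)(RS)) with cost 4290.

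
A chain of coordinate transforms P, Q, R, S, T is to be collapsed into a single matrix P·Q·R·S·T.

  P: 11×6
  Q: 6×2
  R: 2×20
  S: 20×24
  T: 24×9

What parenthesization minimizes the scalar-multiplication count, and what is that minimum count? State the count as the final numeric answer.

1722

Adjacent pairs: PQ = 11·6·2 = 132; QR = 6·2·20 = 240; RS = 2·20·24 = 960; ST = 20·24·9 = 4320.
Length 3: P..R: k=1: 0+240+11·6·20=1560; k=2: 132+0+11·2·20=572 → min 572 | Q..S: k=2: 0+960+6·2·24=1248; k=3: 240+0+6·20·24=3120 → min 1248 | R..T: k=3: 0+4320+2·20·9=4680; k=4: 960+0+2·24·9=1392 → min 1392.
Length 4: P..S: k=1: 0+1248+11·6·24=2832; k=2: 132+960+11·2·24=1620; k=3: 572+0+11·20·24=5852 → min 1620 | Q..T: k=2: 0+1392+6·2·9=1500; k=3: 240+4320+6·20·9=5640; k=4: 1248+0+6·24·9=2544 → min 1500.
Length 5: P..T: k=1: 0+1500+11·6·9=2094; k=2: 132+1392+11·2·9=1722; k=3: 572+4320+11·20·9=6872; k=4: 1620+0+11·24·9=3996 → min 1722.
Optimal parenthesization: ((P·Q)·((R·S)·T)) with cost 1722.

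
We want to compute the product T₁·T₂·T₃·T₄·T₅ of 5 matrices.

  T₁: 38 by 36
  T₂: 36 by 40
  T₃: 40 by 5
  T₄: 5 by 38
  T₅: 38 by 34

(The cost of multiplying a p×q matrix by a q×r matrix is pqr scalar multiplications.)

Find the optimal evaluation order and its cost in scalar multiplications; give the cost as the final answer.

Adjacent pairs: T₁T₂ = 38·36·40 = 54720; T₂T₃ = 36·40·5 = 7200; T₃T₄ = 40·5·38 = 7600; T₄T₅ = 5·38·34 = 6460.
Length 3: T₁..T₃: k=1: 0+7200+38·36·5=14040; k=2: 54720+0+38·40·5=62320 → min 14040 | T₂..T₄: k=2: 0+7600+36·40·38=62320; k=3: 7200+0+36·5·38=14040 → min 14040 | T₃..T₅: k=3: 0+6460+40·5·34=13260; k=4: 7600+0+40·38·34=59280 → min 13260.
Length 4: T₁..T₄: k=1: 0+14040+38·36·38=66024; k=2: 54720+7600+38·40·38=120080; k=3: 14040+0+38·5·38=21260 → min 21260 | T₂..T₅: k=2: 0+13260+36·40·34=62220; k=3: 7200+6460+36·5·34=19780; k=4: 14040+0+36·38·34=60552 → min 19780.
Length 5: T₁..T₅: k=1: 0+19780+38·36·34=66292; k=2: 54720+13260+38·40·34=119660; k=3: 14040+6460+38·5·34=26960; k=4: 21260+0+38·38·34=70356 → min 26960.
Optimal parenthesization: ((T₁·(T₂·T₃))·(T₄·T₅)) with cost 26960.

26960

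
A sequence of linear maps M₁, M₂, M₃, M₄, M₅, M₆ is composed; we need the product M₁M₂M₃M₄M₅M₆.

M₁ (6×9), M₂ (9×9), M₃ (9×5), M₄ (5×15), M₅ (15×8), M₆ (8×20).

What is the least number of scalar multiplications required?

2475

Adjacent pairs: M₁M₂ = 6·9·9 = 486; M₂M₃ = 9·9·5 = 405; M₃M₄ = 9·5·15 = 675; M₄M₅ = 5·15·8 = 600; M₅M₆ = 15·8·20 = 2400.
Length 3: M₁..M₃: k=1: 0+405+6·9·5=675; k=2: 486+0+6·9·5=756 → min 675 | M₂..M₄: k=2: 0+675+9·9·15=1890; k=3: 405+0+9·5·15=1080 → min 1080 | M₃..M₅: k=3: 0+600+9·5·8=960; k=4: 675+0+9·15·8=1755 → min 960 | M₄..M₆: k=4: 0+2400+5·15·20=3900; k=5: 600+0+5·8·20=1400 → min 1400.
Length 4: M₁..M₄: k=1: 0+1080+6·9·15=1890; k=2: 486+675+6·9·15=1971; k=3: 675+0+6·5·15=1125 → min 1125 | M₂..M₅: k=2: 0+960+9·9·8=1608; k=3: 405+600+9·5·8=1365; k=4: 1080+0+9·15·8=2160 → min 1365 | M₃..M₆: k=3: 0+1400+9·5·20=2300; k=4: 675+2400+9·15·20=5775; k=5: 960+0+9·8·20=2400 → min 2300.
Length 5: M₁..M₅: k=1: 0+1365+6·9·8=1797; k=2: 486+960+6·9·8=1878; k=3: 675+600+6·5·8=1515; k=4: 1125+0+6·15·8=1845 → min 1515 | M₂..M₆: k=2: 0+2300+9·9·20=3920; k=3: 405+1400+9·5·20=2705; k=4: 1080+2400+9·15·20=6180; k=5: 1365+0+9·8·20=2805 → min 2705.
Length 6: M₁..M₆: k=1: 0+2705+6·9·20=3785; k=2: 486+2300+6·9·20=3866; k=3: 675+1400+6·5·20=2675; k=4: 1125+2400+6·15·20=5325; k=5: 1515+0+6·8·20=2475 → min 2475.
Optimal order: (((M₁(M₂M₃))(M₄M₅))M₆) with cost 2475.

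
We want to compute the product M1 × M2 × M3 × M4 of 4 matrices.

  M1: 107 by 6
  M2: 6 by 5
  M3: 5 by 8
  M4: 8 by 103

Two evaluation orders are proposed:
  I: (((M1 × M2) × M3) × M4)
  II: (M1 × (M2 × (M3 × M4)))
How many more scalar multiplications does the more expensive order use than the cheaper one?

Order I = (((M1 × M2) × M3) × M4): (M1 × M2): 107×6 by 6×5 → 107×5, cost 107·6·5 = 3210; ((M1 × M2) × M3): 107×5 by 5×8 → 107×8, cost 107·5·8 = 4280; cumulative 7490; (((M1 × M2) × M3) × M4): 107×8 by 8×103 → 107×103, cost 107·8·103 = 88168; cumulative 95658. Total 95658.
Order II = (M1 × (M2 × (M3 × M4))): (M3 × M4): 5×8 by 8×103 → 5×103, cost 5·8·103 = 4120; (M2 × (M3 × M4)): 6×5 by 5×103 → 6×103, cost 6·5·103 = 3090; cumulative 7210; (M1 × (M2 × (M3 × M4))): 107×6 by 6×103 → 107×103, cost 107·6·103 = 66126; cumulative 73336. Total 73336.
Difference: |95658 − 73336| = 22322.

22322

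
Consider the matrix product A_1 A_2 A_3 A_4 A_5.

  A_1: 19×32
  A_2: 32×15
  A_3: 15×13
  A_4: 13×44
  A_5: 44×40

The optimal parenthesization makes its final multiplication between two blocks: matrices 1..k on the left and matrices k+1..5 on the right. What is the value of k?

Adjacent pairs: A_1A_2 = 19·32·15 = 9120; A_2A_3 = 32·15·13 = 6240; A_3A_4 = 15·13·44 = 8580; A_4A_5 = 13·44·40 = 22880.
Length 3: A_1..A_3: k=1: 0+6240+19·32·13=14144; k=2: 9120+0+19·15·13=12825 → min 12825 | A_2..A_4: k=2: 0+8580+32·15·44=29700; k=3: 6240+0+32·13·44=24544 → min 24544 | A_3..A_5: k=3: 0+22880+15·13·40=30680; k=4: 8580+0+15·44·40=34980 → min 30680.
Length 4: A_1..A_4: k=1: 0+24544+19·32·44=51296; k=2: 9120+8580+19·15·44=30240; k=3: 12825+0+19·13·44=23693 → min 23693 | A_2..A_5: k=2: 0+30680+32·15·40=49880; k=3: 6240+22880+32·13·40=45760; k=4: 24544+0+32·44·40=80864 → min 45760.
Top-level splits: k=1: (A_1..A_1)·(A_2..A_5) → 0+45760+19·32·40 = 70080; k=2: (A_1..A_2)·(A_3..A_5) → 9120+30680+19·15·40 = 51200; k=3: (A_1..A_3)·(A_4..A_5) → 12825+22880+19·13·40 = 45585; k=4: (A_1..A_4)·(A_5..A_5) → 23693+0+19·44·40 = 57133.
Best split is after A_3, i.e. k = 3.

3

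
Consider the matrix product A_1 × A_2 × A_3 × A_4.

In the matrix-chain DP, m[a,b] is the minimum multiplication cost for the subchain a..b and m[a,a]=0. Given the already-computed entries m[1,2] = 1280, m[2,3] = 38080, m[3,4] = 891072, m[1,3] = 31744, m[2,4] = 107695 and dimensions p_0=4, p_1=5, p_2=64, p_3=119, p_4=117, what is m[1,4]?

87436

m[1,4] = min over k∈[1,3] of m[1,k]+m[k+1,4]+p_{0}·p_k·p_{4}.
k=1: 0 + 107695 + 4·5·117 = 110035; k=2: 1280 + 891072 + 4·64·117 = 922304; k=3: 31744 + 0 + 4·119·117 = 87436.
Minimum: 87436 at k=3.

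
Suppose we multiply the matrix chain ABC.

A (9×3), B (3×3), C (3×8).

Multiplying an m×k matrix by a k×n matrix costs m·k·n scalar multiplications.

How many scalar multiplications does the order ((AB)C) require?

297

(AB): 9×3 by 3×3 → 9×3, cost 9·3·3 = 81
((AB)C): 9×3 by 3×8 → 9×8, cost 9·3·8 = 216; cumulative 297
Total: 297 scalar multiplications.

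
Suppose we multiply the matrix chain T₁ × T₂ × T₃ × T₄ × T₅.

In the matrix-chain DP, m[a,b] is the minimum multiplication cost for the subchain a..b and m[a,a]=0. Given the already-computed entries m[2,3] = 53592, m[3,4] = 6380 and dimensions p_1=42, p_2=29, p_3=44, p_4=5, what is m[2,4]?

m[2,4] = min over k∈[2,3] of m[2,k]+m[k+1,4]+p_{1}·p_k·p_{4}.
k=2: 0 + 6380 + 42·29·5 = 12470; k=3: 53592 + 0 + 42·44·5 = 62832.
Minimum: 12470 at k=2.

12470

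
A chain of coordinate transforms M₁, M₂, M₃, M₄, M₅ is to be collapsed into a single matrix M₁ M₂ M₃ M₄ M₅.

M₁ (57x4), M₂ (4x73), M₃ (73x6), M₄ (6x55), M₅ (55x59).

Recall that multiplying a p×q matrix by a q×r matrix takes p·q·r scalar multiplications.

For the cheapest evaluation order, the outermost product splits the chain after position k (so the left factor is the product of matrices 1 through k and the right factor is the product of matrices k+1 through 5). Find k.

1

Adjacent pairs: M₁M₂ = 57·4·73 = 16644; M₂M₃ = 4·73·6 = 1752; M₃M₄ = 73·6·55 = 24090; M₄M₅ = 6·55·59 = 19470.
Length 3: M₁..M₃: k=1: 0+1752+57·4·6=3120; k=2: 16644+0+57·73·6=41610 → min 3120 | M₂..M₄: k=2: 0+24090+4·73·55=40150; k=3: 1752+0+4·6·55=3072 → min 3072 | M₃..M₅: k=3: 0+19470+73·6·59=45312; k=4: 24090+0+73·55·59=260975 → min 45312.
Length 4: M₁..M₄: k=1: 0+3072+57·4·55=15612; k=2: 16644+24090+57·73·55=269589; k=3: 3120+0+57·6·55=21930 → min 15612 | M₂..M₅: k=2: 0+45312+4·73·59=62540; k=3: 1752+19470+4·6·59=22638; k=4: 3072+0+4·55·59=16052 → min 16052.
Top-level splits: k=1: (M₁..M₁)·(M₂..M₅) → 0+16052+57·4·59 = 29504; k=2: (M₁..M₂)·(M₃..M₅) → 16644+45312+57·73·59 = 307455; k=3: (M₁..M₃)·(M₄..M₅) → 3120+19470+57·6·59 = 42768; k=4: (M₁..M₄)·(M₅..M₅) → 15612+0+57·55·59 = 200577.
Best split is after M₁, i.e. k = 1.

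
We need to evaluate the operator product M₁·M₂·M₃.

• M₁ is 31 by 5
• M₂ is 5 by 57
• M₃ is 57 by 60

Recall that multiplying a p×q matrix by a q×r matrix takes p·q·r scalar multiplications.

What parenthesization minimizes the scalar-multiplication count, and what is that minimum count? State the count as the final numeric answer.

26400

(M₁·(M₂·M₃)): cost 26400.
((M₁·M₂)·M₃): cost 114855.
Optimal: (M₁·(M₂·M₃)) with cost 26400.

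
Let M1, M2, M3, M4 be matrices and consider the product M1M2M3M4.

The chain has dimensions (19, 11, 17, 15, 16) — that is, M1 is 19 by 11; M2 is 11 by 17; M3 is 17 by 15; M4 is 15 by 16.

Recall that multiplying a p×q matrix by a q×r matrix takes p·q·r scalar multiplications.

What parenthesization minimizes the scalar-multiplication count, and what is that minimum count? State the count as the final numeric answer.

Adjacent pairs: M1M2 = 19·11·17 = 3553; M2M3 = 11·17·15 = 2805; M3M4 = 17·15·16 = 4080.
Length 3: M1..M3: k=1: 0+2805+19·11·15=5940; k=2: 3553+0+19·17·15=8398 → min 5940 | M2..M4: k=2: 0+4080+11·17·16=7072; k=3: 2805+0+11·15·16=5445 → min 5445.
Length 4: M1..M4: k=1: 0+5445+19·11·16=8789; k=2: 3553+4080+19·17·16=12801; k=3: 5940+0+19·15·16=10500 → min 8789.
Optimal parenthesization: (M1((M2M3)M4)) with cost 8789.

8789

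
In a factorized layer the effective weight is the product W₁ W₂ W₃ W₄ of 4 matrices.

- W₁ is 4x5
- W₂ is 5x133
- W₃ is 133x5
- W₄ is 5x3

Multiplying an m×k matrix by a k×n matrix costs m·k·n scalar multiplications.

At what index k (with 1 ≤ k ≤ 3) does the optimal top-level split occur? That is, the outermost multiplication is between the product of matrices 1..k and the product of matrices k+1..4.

Adjacent pairs: W₁W₂ = 4·5·133 = 2660; W₂W₃ = 5·133·5 = 3325; W₃W₄ = 133·5·3 = 1995.
Length 3: W₁..W₃: k=1: 0+3325+4·5·5=3425; k=2: 2660+0+4·133·5=5320 → min 3425 | W₂..W₄: k=2: 0+1995+5·133·3=3990; k=3: 3325+0+5·5·3=3400 → min 3400.
Top-level splits: k=1: (W₁..W₁)·(W₂..W₄) → 0+3400+4·5·3 = 3460; k=2: (W₁..W₂)·(W₃..W₄) → 2660+1995+4·133·3 = 6251; k=3: (W₁..W₃)·(W₄..W₄) → 3425+0+4·5·3 = 3485.
Best split is after W₁, i.e. k = 1.

1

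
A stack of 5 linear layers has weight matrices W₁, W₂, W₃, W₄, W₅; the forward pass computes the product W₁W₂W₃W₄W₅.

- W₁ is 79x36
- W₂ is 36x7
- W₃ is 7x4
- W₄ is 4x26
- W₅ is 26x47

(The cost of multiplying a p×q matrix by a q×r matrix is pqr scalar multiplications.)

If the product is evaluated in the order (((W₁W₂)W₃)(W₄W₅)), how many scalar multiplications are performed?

(W₁W₂): 79×36 by 36×7 → 79×7, cost 79·36·7 = 19908
((W₁W₂)W₃): 79×7 by 7×4 → 79×4, cost 79·7·4 = 2212; cumulative 22120
(W₄W₅): 4×26 by 26×47 → 4×47, cost 4·26·47 = 4888
(((W₁W₂)W₃)(W₄W₅)): 79×4 by 4×47 → 79×47, cost 79·4·47 = 14852; cumulative 41860
Total: 41860 scalar multiplications.

41860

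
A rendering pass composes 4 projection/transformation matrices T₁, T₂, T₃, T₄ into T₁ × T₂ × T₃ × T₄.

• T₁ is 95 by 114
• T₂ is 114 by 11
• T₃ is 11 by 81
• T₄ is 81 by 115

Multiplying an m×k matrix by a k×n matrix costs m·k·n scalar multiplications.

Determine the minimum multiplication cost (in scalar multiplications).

Adjacent pairs: T₁T₂ = 95·114·11 = 119130; T₂T₃ = 114·11·81 = 101574; T₃T₄ = 11·81·115 = 102465.
Length 3: T₁..T₃: k=1: 0+101574+95·114·81=978804; k=2: 119130+0+95·11·81=203775 → min 203775 | T₂..T₄: k=2: 0+102465+114·11·115=246675; k=3: 101574+0+114·81·115=1163484 → min 246675.
Length 4: T₁..T₄: k=1: 0+246675+95·114·115=1492125; k=2: 119130+102465+95·11·115=341770; k=3: 203775+0+95·81·115=1088700 → min 341770.
Optimal order: ((T₁ × T₂) × (T₃ × T₄)) with cost 341770.

341770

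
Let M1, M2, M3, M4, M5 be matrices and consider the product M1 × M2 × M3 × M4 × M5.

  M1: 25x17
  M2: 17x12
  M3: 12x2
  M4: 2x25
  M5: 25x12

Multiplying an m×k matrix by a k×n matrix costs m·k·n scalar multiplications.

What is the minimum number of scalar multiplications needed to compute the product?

2458

Adjacent pairs: M1M2 = 25·17·12 = 5100; M2M3 = 17·12·2 = 408; M3M4 = 12·2·25 = 600; M4M5 = 2·25·12 = 600.
Length 3: M1..M3: k=1: 0+408+25·17·2=1258; k=2: 5100+0+25·12·2=5700 → min 1258 | M2..M4: k=2: 0+600+17·12·25=5700; k=3: 408+0+17·2·25=1258 → min 1258 | M3..M5: k=3: 0+600+12·2·12=888; k=4: 600+0+12·25·12=4200 → min 888.
Length 4: M1..M4: k=1: 0+1258+25·17·25=11883; k=2: 5100+600+25·12·25=13200; k=3: 1258+0+25·2·25=2508 → min 2508 | M2..M5: k=2: 0+888+17·12·12=3336; k=3: 408+600+17·2·12=1416; k=4: 1258+0+17·25·12=6358 → min 1416.
Length 5: M1..M5: k=1: 0+1416+25·17·12=6516; k=2: 5100+888+25·12·12=9588; k=3: 1258+600+25·2·12=2458; k=4: 2508+0+25·25·12=10008 → min 2458.
Optimal order: ((M1 × (M2 × M3)) × (M4 × M5)) with cost 2458.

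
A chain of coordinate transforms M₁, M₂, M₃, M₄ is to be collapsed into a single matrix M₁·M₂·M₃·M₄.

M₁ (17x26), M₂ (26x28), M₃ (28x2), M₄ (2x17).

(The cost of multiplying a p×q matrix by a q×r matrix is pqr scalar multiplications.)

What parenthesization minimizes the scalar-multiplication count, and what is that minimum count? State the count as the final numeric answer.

Adjacent pairs: M₁M₂ = 17·26·28 = 12376; M₂M₃ = 26·28·2 = 1456; M₃M₄ = 28·2·17 = 952.
Length 3: M₁..M₃: k=1: 0+1456+17·26·2=2340; k=2: 12376+0+17·28·2=13328 → min 2340 | M₂..M₄: k=2: 0+952+26·28·17=13328; k=3: 1456+0+26·2·17=2340 → min 2340.
Length 4: M₁..M₄: k=1: 0+2340+17·26·17=9854; k=2: 12376+952+17·28·17=21420; k=3: 2340+0+17·2·17=2918 → min 2918.
Optimal parenthesization: ((M₁·(M₂·M₃))·M₄) with cost 2918.

2918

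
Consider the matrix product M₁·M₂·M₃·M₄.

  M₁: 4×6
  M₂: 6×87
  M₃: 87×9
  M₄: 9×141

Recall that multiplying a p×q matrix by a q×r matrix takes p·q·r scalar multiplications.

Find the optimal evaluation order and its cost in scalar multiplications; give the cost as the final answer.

9990

Adjacent pairs: M₁M₂ = 4·6·87 = 2088; M₂M₃ = 6·87·9 = 4698; M₃M₄ = 87·9·141 = 110403.
Length 3: M₁..M₃: k=1: 0+4698+4·6·9=4914; k=2: 2088+0+4·87·9=5220 → min 4914 | M₂..M₄: k=2: 0+110403+6·87·141=184005; k=3: 4698+0+6·9·141=12312 → min 12312.
Length 4: M₁..M₄: k=1: 0+12312+4·6·141=15696; k=2: 2088+110403+4·87·141=161559; k=3: 4914+0+4·9·141=9990 → min 9990.
Optimal parenthesization: ((M₁·(M₂·M₃))·M₄) with cost 9990.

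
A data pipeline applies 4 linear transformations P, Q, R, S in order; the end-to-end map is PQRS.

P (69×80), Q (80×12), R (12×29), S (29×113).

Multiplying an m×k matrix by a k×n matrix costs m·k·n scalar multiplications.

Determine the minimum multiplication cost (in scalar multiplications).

Adjacent pairs: PQ = 69·80·12 = 66240; QR = 80·12·29 = 27840; RS = 12·29·113 = 39324.
Length 3: P..R: k=1: 0+27840+69·80·29=187920; k=2: 66240+0+69·12·29=90252 → min 90252 | Q..S: k=2: 0+39324+80·12·113=147804; k=3: 27840+0+80·29·113=290000 → min 147804.
Length 4: P..S: k=1: 0+147804+69·80·113=771564; k=2: 66240+39324+69·12·113=199128; k=3: 90252+0+69·29·113=316365 → min 199128.
Optimal order: ((PQ)(RS)) with cost 199128.

199128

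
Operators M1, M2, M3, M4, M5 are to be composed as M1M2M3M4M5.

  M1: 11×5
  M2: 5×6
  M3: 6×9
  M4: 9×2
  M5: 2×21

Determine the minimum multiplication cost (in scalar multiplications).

Adjacent pairs: M1M2 = 11·5·6 = 330; M2M3 = 5·6·9 = 270; M3M4 = 6·9·2 = 108; M4M5 = 9·2·21 = 378.
Length 3: M1..M3: k=1: 0+270+11·5·9=765; k=2: 330+0+11·6·9=924 → min 765 | M2..M4: k=2: 0+108+5·6·2=168; k=3: 270+0+5·9·2=360 → min 168 | M3..M5: k=3: 0+378+6·9·21=1512; k=4: 108+0+6·2·21=360 → min 360.
Length 4: M1..M4: k=1: 0+168+11·5·2=278; k=2: 330+108+11·6·2=570; k=3: 765+0+11·9·2=963 → min 278 | M2..M5: k=2: 0+360+5·6·21=990; k=3: 270+378+5·9·21=1593; k=4: 168+0+5·2·21=378 → min 378.
Length 5: M1..M5: k=1: 0+378+11·5·21=1533; k=2: 330+360+11·6·21=2076; k=3: 765+378+11·9·21=3222; k=4: 278+0+11·2·21=740 → min 740.
Optimal order: ((M1(M2(M3M4)))M5) with cost 740.

740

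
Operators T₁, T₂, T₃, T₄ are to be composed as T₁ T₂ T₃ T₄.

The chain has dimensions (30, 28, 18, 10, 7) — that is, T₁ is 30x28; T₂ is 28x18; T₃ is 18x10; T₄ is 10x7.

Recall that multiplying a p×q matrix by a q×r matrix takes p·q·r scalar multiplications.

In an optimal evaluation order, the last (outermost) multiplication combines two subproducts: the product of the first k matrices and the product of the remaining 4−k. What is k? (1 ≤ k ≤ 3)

Adjacent pairs: T₁T₂ = 30·28·18 = 15120; T₂T₃ = 28·18·10 = 5040; T₃T₄ = 18·10·7 = 1260.
Length 3: T₁..T₃: k=1: 0+5040+30·28·10=13440; k=2: 15120+0+30·18·10=20520 → min 13440 | T₂..T₄: k=2: 0+1260+28·18·7=4788; k=3: 5040+0+28·10·7=7000 → min 4788.
Top-level splits: k=1: (T₁..T₁)·(T₂..T₄) → 0+4788+30·28·7 = 10668; k=2: (T₁..T₂)·(T₃..T₄) → 15120+1260+30·18·7 = 20160; k=3: (T₁..T₃)·(T₄..T₄) → 13440+0+30·10·7 = 15540.
Best split is after T₁, i.e. k = 1.

1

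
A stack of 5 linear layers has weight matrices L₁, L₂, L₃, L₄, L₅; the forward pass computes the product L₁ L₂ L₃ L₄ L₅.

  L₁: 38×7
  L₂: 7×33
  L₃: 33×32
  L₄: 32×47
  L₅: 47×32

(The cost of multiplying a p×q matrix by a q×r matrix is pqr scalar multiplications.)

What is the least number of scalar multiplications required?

Adjacent pairs: L₁L₂ = 38·7·33 = 8778; L₂L₃ = 7·33·32 = 7392; L₃L₄ = 33·32·47 = 49632; L₄L₅ = 32·47·32 = 48128.
Length 3: L₁..L₃: k=1: 0+7392+38·7·32=15904; k=2: 8778+0+38·33·32=48906 → min 15904 | L₂..L₄: k=2: 0+49632+7·33·47=60489; k=3: 7392+0+7·32·47=17920 → min 17920 | L₃..L₅: k=3: 0+48128+33·32·32=81920; k=4: 49632+0+33·47·32=99264 → min 81920.
Length 4: L₁..L₄: k=1: 0+17920+38·7·47=30422; k=2: 8778+49632+38·33·47=117348; k=3: 15904+0+38·32·47=73056 → min 30422 | L₂..L₅: k=2: 0+81920+7·33·32=89312; k=3: 7392+48128+7·32·32=62688; k=4: 17920+0+7·47·32=28448 → min 28448.
Length 5: L₁..L₅: k=1: 0+28448+38·7·32=36960; k=2: 8778+81920+38·33·32=130826; k=3: 15904+48128+38·32·32=102944; k=4: 30422+0+38·47·32=87574 → min 36960.
Optimal order: (L₁ (((L₂ L₃) L₄) L₅)) with cost 36960.

36960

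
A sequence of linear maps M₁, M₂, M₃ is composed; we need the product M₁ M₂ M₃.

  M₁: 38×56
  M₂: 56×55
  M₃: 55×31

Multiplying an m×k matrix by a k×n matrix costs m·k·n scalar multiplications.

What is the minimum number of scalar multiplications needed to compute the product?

Order (M₁ (M₂ M₃)): (M₂ M₃): 56×55 by 55×31 → 56×31, cost 56·55·31 = 95480; (M₁ (M₂ M₃)): 38×56 by 56×31 → 38×31, cost 38·56·31 = 65968; cumulative 161448. Total 161448.
Order ((M₁ M₂) M₃): (M₁ M₂): 38×56 by 56×55 → 38×55, cost 38·56·55 = 117040; ((M₁ M₂) M₃): 38×55 by 55×31 → 38×31, cost 38·55·31 = 64790; cumulative 181830. Total 181830.
Minimum: 161448.

161448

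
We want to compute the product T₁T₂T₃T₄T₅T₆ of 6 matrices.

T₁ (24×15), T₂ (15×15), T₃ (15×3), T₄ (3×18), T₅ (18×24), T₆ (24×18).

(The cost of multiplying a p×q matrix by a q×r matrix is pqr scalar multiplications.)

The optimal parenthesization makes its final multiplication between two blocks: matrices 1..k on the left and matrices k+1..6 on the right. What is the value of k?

Adjacent pairs: T₁T₂ = 24·15·15 = 5400; T₂T₃ = 15·15·3 = 675; T₃T₄ = 15·3·18 = 810; T₄T₅ = 3·18·24 = 1296; T₅T₆ = 18·24·18 = 7776.
Length 3: T₁..T₃: k=1: 0+675+24·15·3=1755; k=2: 5400+0+24·15·3=6480 → min 1755 | T₂..T₄: k=2: 0+810+15·15·18=4860; k=3: 675+0+15·3·18=1485 → min 1485 | T₃..T₅: k=3: 0+1296+15·3·24=2376; k=4: 810+0+15·18·24=7290 → min 2376 | T₄..T₆: k=4: 0+7776+3·18·18=8748; k=5: 1296+0+3·24·18=2592 → min 2592.
Length 4: T₁..T₄: k=1: 0+1485+24·15·18=7965; k=2: 5400+810+24·15·18=12690; k=3: 1755+0+24·3·18=3051 → min 3051 | T₂..T₅: k=2: 0+2376+15·15·24=7776; k=3: 675+1296+15·3·24=3051; k=4: 1485+0+15·18·24=7965 → min 3051 | T₃..T₆: k=3: 0+2592+15·3·18=3402; k=4: 810+7776+15·18·18=13446; k=5: 2376+0+15·24·18=8856 → min 3402.
Length 5: T₁..T₅: k=1: 0+3051+24·15·24=11691; k=2: 5400+2376+24·15·24=16416; k=3: 1755+1296+24·3·24=4779; k=4: 3051+0+24·18·24=13419 → min 4779 | T₂..T₆: k=2: 0+3402+15·15·18=7452; k=3: 675+2592+15·3·18=4077; k=4: 1485+7776+15·18·18=14121; k=5: 3051+0+15·24·18=9531 → min 4077.
Top-level splits: k=1: (T₁..T₁)·(T₂..T₆) → 0+4077+24·15·18 = 10557; k=2: (T₁..T₂)·(T₃..T₆) → 5400+3402+24·15·18 = 15282; k=3: (T₁..T₃)·(T₄..T₆) → 1755+2592+24·3·18 = 5643; k=4: (T₁..T₄)·(T₅..T₆) → 3051+7776+24·18·18 = 18603; k=5: (T₁..T₅)·(T₆..T₆) → 4779+0+24·24·18 = 15147.
Best split is after T₃, i.e. k = 3.

3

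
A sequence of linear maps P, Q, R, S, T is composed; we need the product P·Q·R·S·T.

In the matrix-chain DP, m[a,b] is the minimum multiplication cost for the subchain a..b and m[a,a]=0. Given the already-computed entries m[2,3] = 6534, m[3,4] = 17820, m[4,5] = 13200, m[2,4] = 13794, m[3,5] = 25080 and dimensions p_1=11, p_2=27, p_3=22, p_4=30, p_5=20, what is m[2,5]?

20394

m[2,5] = min over k∈[2,4] of m[2,k]+m[k+1,5]+p_{1}·p_k·p_{5}.
k=2: 0 + 25080 + 11·27·20 = 31020; k=3: 6534 + 13200 + 11·22·20 = 24574; k=4: 13794 + 0 + 11·30·20 = 20394.
Minimum: 20394 at k=4.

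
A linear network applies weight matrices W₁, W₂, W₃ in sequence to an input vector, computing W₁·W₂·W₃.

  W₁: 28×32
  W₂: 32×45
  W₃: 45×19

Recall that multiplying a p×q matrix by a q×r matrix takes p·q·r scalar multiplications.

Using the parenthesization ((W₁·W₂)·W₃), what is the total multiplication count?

64260

(W₁·W₂): 28×32 by 32×45 → 28×45, cost 28·32·45 = 40320
((W₁·W₂)·W₃): 28×45 by 45×19 → 28×19, cost 28·45·19 = 23940; cumulative 64260
Total: 64260 scalar multiplications.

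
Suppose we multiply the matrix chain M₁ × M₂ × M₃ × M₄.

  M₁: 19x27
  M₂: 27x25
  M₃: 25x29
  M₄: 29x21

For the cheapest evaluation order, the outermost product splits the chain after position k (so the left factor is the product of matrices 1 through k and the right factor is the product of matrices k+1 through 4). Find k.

2

Adjacent pairs: M₁M₂ = 19·27·25 = 12825; M₂M₃ = 27·25·29 = 19575; M₃M₄ = 25·29·21 = 15225.
Length 3: M₁..M₃: k=1: 0+19575+19·27·29=34452; k=2: 12825+0+19·25·29=26600 → min 26600 | M₂..M₄: k=2: 0+15225+27·25·21=29400; k=3: 19575+0+27·29·21=36018 → min 29400.
Top-level splits: k=1: (M₁..M₁)·(M₂..M₄) → 0+29400+19·27·21 = 40173; k=2: (M₁..M₂)·(M₃..M₄) → 12825+15225+19·25·21 = 38025; k=3: (M₁..M₃)·(M₄..M₄) → 26600+0+19·29·21 = 38171.
Best split is after M₂, i.e. k = 2.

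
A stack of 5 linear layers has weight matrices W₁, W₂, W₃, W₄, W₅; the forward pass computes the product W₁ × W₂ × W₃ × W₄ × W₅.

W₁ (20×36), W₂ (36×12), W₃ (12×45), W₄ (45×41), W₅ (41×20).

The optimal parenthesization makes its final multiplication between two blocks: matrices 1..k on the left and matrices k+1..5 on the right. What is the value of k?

2

Adjacent pairs: W₁W₂ = 20·36·12 = 8640; W₂W₃ = 36·12·45 = 19440; W₃W₄ = 12·45·41 = 22140; W₄W₅ = 45·41·20 = 36900.
Length 3: W₁..W₃: k=1: 0+19440+20·36·45=51840; k=2: 8640+0+20·12·45=19440 → min 19440 | W₂..W₄: k=2: 0+22140+36·12·41=39852; k=3: 19440+0+36·45·41=85860 → min 39852 | W₃..W₅: k=3: 0+36900+12·45·20=47700; k=4: 22140+0+12·41·20=31980 → min 31980.
Length 4: W₁..W₄: k=1: 0+39852+20·36·41=69372; k=2: 8640+22140+20·12·41=40620; k=3: 19440+0+20·45·41=56340 → min 40620 | W₂..W₅: k=2: 0+31980+36·12·20=40620; k=3: 19440+36900+36·45·20=88740; k=4: 39852+0+36·41·20=69372 → min 40620.
Top-level splits: k=1: (W₁..W₁)·(W₂..W₅) → 0+40620+20·36·20 = 55020; k=2: (W₁..W₂)·(W₃..W₅) → 8640+31980+20·12·20 = 45420; k=3: (W₁..W₃)·(W₄..W₅) → 19440+36900+20·45·20 = 74340; k=4: (W₁..W₄)·(W₅..W₅) → 40620+0+20·41·20 = 57020.
Best split is after W₂, i.e. k = 2.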